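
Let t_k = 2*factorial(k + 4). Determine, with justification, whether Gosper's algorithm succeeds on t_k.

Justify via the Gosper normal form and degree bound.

t_(k+1)/t_k = k + 5.
A = k + 5, B = 1, C = 1.
Set up (k + 5)·f(k+1) − (1)·f(k) − (1) = 0.
deg f ≤ -1 (via 1,0,0).
Negative degree bound (-1): no f exists, t_k not Gosper-summable.

No — negative degree bound, so no certificate f.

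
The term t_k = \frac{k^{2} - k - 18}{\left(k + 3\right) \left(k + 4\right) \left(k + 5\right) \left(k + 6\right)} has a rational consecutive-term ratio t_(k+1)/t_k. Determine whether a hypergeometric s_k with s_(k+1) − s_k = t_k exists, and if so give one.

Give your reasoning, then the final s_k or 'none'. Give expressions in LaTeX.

s_k = \frac{k \left(- k^{2} - 42 k - 137\right)}{30 \left(k + 3\right) \left(k + 4\right) \left(k + 5\right)}

Step 1: r(k) = (k + 3)*(k - (k + 1)**2 + 19)/((k + 7)*(-k**2 + k + 18)).
Normal form (A,B,C) = (k + 3, k + 7, k**2 - k - 18).
f must satisfy (k + 3)·f(k+1) − (k + 6)·f(k) = k**2 - k - 18.
Degrees (1,1,2) ⇒ d ≤ 3.
Solve for f: f(k) = -k*(k**2 + 42*k + 137)/30 (degree 3 ≤ 3).
Certificate R = B(k−1)f/C = -k*(k + 6)*(k**2 + 42*k + 137)/(30*(k**2 - k - 18)) gives s_k = k*(-k**2 - 42*k - 137)/(30*(k + 3)*(k + 4)*(k + 5)).
Check: Δs_k = (k**2 - k - 18)/(k**4 + 18*k**3 + 119*k**2 + 342*k + 360). ✓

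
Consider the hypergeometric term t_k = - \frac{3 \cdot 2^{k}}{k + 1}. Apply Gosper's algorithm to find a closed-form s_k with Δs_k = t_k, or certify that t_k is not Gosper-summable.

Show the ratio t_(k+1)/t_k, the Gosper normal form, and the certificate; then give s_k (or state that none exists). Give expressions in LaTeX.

t_(k+1)/t_k = 2*(k + 1)/(k + 2).
Factor: A=2*k + 2; B=k + 2; C=1.
Solve (2*k + 2)·f(k+1) − (k + 1)·f(k) = 1.
From deg A=1, deg B=1, deg C=0: d=-1.
Bound -1 < 0, so the key equation has no polynomial solution.

no hypergeometric antidifference exists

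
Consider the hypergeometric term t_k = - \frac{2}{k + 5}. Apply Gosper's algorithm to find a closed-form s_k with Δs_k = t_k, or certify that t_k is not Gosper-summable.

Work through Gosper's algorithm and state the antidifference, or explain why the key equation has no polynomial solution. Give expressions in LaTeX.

not Gosper-summable; s_k does not exist

t_(k+1)/t_k = (k + 5)/(k + 6).
So A=k + 5 and B=k + 6, with C=1.
Solve (k + 5)·f(k+1) − (k + 5)·f(k) = 1.
Degrees (1,1,0) ⇒ d ≤ 0.
Put f(k) = c0: A·f(k+1) − B(k−1)·f(k) − C = -1; need -1 = 0 — inconsistent ⇒ no f, not summable.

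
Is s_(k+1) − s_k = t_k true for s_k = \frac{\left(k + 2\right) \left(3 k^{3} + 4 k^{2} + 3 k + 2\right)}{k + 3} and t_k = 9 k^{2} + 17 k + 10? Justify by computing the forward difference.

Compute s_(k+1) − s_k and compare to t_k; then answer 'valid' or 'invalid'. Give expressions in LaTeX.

Invalid: residual \frac{2 \left(- 3 k^{3} - 20 k^{2} - 29 k - 14\right)}{k^{2} + 7 k + 12} ≠ 0.

s_(k+1) = (3*k**4 + 22*k**3 + 59*k**2 + 72*k + 36)/(k + 4)
s_(k+1) − s_k = (9*k**4 + 74*k**3 + 197*k**2 + 216*k + 92)/(k**2 + 7*k + 12)
(s_(k+1) − s_k) − t_k = 2*(-3*k**3 - 20*k**2 - 29*k - 14)/(k**2 + 7*k + 12)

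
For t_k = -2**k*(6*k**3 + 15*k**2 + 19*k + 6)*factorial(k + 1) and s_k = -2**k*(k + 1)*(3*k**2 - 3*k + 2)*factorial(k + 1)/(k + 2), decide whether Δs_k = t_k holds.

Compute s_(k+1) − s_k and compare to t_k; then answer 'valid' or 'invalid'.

s_(k+1) = -2**(k + 1)*(k + 2)*(3*k**2 + 3*k + 2)*factorial(k + 2)/(k + 3)
s_(k+1) − s_k = -2**k*(6*k**5 + 39*k**4 + 103*k**3 + 145*k**2 + 97*k + 26)*factorial(k + 1)/((k + 2)*(k + 3))
(s_(k+1) − s_k) − t_k = 2**k*(6*k**4 + 27*k**3 + 46*k**2 + 47*k + 10)*factorial(k + 1)/((k + 2)*(k + 3))

Invalid: residual 2**k*(6*k**4 + 27*k**3 + 46*k**2 + 47*k + 10)*factorial(k + 1)/((k + 2)*(k + 3)) ≠ 0.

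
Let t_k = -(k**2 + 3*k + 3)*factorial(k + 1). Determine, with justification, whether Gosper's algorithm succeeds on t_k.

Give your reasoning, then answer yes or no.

Ratio r(k) = (k + 2)*(3*k + (k + 1)**2 + 6)/(k**2 + 3*k + 3).
Gosper form: A/B · C(k+1)/C(k) with A=k + 2, B=1, C=k**2 + 3*k + 3.
Key eq: (k + 2)·f(k+1) = (1)·f(k) + (k**2 + 3*k + 3).
deg f ≤ 1 (via 1,0,2).
A polynomial solution: f(k) = k + 1.
So s_k = (B(k−1)f/C)·t_k = ((k + 1)/(k**2 + 3*k + 3))·t_k = -(k + 1)*factorial(k + 1).
Check: Δs_k = -(k**2 + 3*k + 3)*factorial(k + 1). ✓

Yes. s_k = -(k + 1)*factorial(k + 1).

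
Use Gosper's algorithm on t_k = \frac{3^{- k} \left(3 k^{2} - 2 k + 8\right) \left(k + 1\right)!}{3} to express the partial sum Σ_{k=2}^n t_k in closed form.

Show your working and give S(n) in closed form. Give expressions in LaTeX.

S(n) = 3^{- n - 1} \left(- 8 \cdot 3^{n} + 3 n^{3} n! + 10 n^{2} n! + 9 n n! + 2 n!\right)

Step 1: r(k) = (k + 2)*(-2*k + 3*(k + 1)**2 + 6)/(3*(3*k**2 - 2*k + 8)).
So A=k/3 + 2/3 and B=1, with C=k**2 - 2*k/3 + 8/3.
Need (k/3 + 2/3)·f(k+1) − (1)·f(k) = k**2 - 2*k/3 + 8/3.
Degrees (1,0,2) ⇒ d ≤ 1.
Match coefficients ⇒ f(k) = 3*k - 2.
So s_k = (B(k−1)f/C)·t_k = (3*(3*k - 2)/(3*k**2 - 2*k + 8))·t_k = (3*k - 2)*factorial(k + 1)/3**k.
Δs = (3*k**2 - 2*k + 8)*factorial(k + 1)/(3*3**k), as required.
Σ_(k=2)^n t_k = s_(n+1) − s_(2) = (3**(-n - 1)*(3*n + 1)*factorial(n + 2)) − (8/3), i.e. 3**(-n - 1)*(-8*3**n + 3*n**3*factorial(n) + 10*n**2*factorial(n) + 9*n*factorial(n) + 2*factorial(n)).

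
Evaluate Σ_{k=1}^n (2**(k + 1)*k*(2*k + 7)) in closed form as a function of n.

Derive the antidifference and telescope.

S(n) = 8*2**n*n**2 + 12*2**n*n - 4*2**n + 4

Ratio r(k) = 2*(k + 1)*(2*k + 9)/(k*(2*k + 7)).
So A=2 and B=1, with C=k**2 + 7*k/2.
Need (2)·f(k+1) − (1)·f(k) = k**2 + 7*k/2.
d = 2 from the (0,0,2) case.
A polynomial solution: f(k) = (2*k**2 - k - 2)/2.
Get s_k = R·t_k = 2**(k + 1)*(2*k**2 - k - 2) with R(k) = B(k−1)f(k)/C(k) = (2*k**2 - k - 2)/(k*(2*k + 7)).
Check: Δs_k = 2**(k + 1)*k*(2*k + 7). ✓
Telescope: S(n) = s_(n+1) − s_(1) = 2**(n + 2)*(2*n**2 + 3*n - 1) − (-4) = 8*2**n*n**2 + 12*2**n*n - 4*2**n + 4.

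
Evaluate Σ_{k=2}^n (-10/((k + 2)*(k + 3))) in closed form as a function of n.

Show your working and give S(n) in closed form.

S(n) = 5*(1 - n)/(2*(n + 3))

t_(k+1)/t_k = (k + 2)/(k + 4).
Factor: A=k + 2; B=k + 4; C=1.
Solve (k + 2)·f(k+1) − (k + 3)·f(k) = 1.
From deg A=1, deg B=1, deg C=0: d=1.
Match coefficients ⇒ f(k) = k/2.
Then R = B(k−1)f/C = k*(k + 3)/2, so s_k = R(k)·t_k = -5*k/(k + 2).
Δs = -10/(k**2 + 5*k + 6), as required.
Evaluate: s_(n+1) = 5*(-n - 1)/(n + 3); subtract s_(2) = -5/2 ⇒ S(n) = 5*(1 - n)/(2*(n + 3)).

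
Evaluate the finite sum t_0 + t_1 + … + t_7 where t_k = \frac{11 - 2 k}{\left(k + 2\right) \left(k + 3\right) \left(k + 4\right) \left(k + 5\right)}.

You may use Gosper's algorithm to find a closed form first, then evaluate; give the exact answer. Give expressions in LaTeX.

Σ = 17/132

Compute t_(k+1)/t_k: get (k + 2)*(2*k - 9)/((k + 6)*(2*k - 11)).
Gosper form: A/B · C(k+1)/C(k) with A=k + 2, B=k + 6, C=k - 11/2.
f must satisfy (k + 2)·f(k+1) − (k + 5)·f(k) = k - 11/2.
Bound: deg f ≤ 3.
Coefficient equations give f(k) = -k*(k**2 + 9*k + 34)/16.
So s_k = (B(k−1)f/C)·t_k = (-k*(k + 5)*(k**2 + 9*k + 34)/(8*(2*k - 11)))·t_k = k*(k**2 + 9*k + 34)/(8*(k + 2)*(k + 3)*(k + 4)).
Check: Δs_k = (11 - 2*k)/(k**4 + 14*k**3 + 71*k**2 + 154*k + 120). ✓
Σ_(k=0)^(7) t_k = s_(8) − s_(0) = 17/132 − (0) = 17/132.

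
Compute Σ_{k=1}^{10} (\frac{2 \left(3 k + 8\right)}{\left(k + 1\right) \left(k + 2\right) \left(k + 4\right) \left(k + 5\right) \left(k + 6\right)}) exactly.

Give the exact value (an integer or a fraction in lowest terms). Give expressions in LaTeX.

t_(k+1)/t_k = (k + 1)*(k + 4)*(3*k + 11)/((k + 3)*(k + 7)*(3*k + 8)).
Gosper form: A/B · C(k+1)/C(k) with A=k + 1, B=k + 7, C=k**2 + 17*k/3 + 8.
Key eq: (k + 1)·f(k+1) = (k + 6)·f(k) + (k**2 + 17*k/3 + 8).
Degrees (1,1,2) ⇒ d ≤ 5.
A polynomial solution: f(k) = k*(k + 2)*(k + 3)*(k**2 + 10*k + 29)/60.
So s_k = (B(k−1)f/C)·t_k = (k*(k + 2)*(k + 6)*(k**2 + 10*k + 29)/(20*(3*k + 8)))·t_k = k*(k**2 + 10*k + 29)/(10*(k**3 + 10*k**2 + 29*k + 20)).
s_(k+1) − s_k = 2*(3*k + 8)/(k**5 + 18*k**4 + 121*k**3 + 372*k**2 + 508*k + 240) = t_k.
Evaluate s at k=11 and k=1: 143/1440 and 1/15; difference 47/1440.

Σ = 47/1440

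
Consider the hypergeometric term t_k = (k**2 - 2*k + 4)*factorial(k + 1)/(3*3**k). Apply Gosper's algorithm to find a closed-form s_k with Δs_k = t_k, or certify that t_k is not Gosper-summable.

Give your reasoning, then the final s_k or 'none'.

s_k = (k - 2)*factorial(k + 1)/3**k

Ratio r(k) = (k + 2)*(-2*k + (k + 1)**2 + 2)/(3*(k**2 - 2*k + 4)).
Take A(k)=k/3 + 2/3, B(k)=1, C(k)=k**2 - 2*k + 4.
Set up (k/3 + 2/3)·f(k+1) − (1)·f(k) − (k**2 - 2*k + 4) = 0.
Bound: deg f ≤ 1.
Match coefficients ⇒ f(k) = 3*(k - 2).
Certificate R = B(k−1)f/C = 3*(k - 2)/(k**2 - 2*k + 4) gives s_k = (k - 2)*factorial(k + 1)/3**k.
Verify: (k**2 - 2*k + 4)*factorial(k + 1)/(3*3**k) matches t_k.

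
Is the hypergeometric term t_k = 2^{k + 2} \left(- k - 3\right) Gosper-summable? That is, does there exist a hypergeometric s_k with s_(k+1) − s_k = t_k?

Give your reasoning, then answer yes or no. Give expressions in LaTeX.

Yes. s_k = 2^{k + 2} \left(- k - 1\right).

r(k) = 2*(k + 4)/(k + 3) after simplifying.
Take A(k)=2, B(k)=1, C(k)=k + 3.
Key eq: (2)·f(k+1) = (1)·f(k) + (k + 3).
deg f ≤ 1 (via 0,0,1).
Solve for f: f(k) = k + 1 (degree 1 ≤ 1).
Then R = B(k−1)f/C = (k + 1)/(k + 3), so s_k = R(k)·t_k = 2**(k + 2)*(-k - 1).
s_(k+1) − s_k = 2**(k + 2)*(-k - 3) = t_k.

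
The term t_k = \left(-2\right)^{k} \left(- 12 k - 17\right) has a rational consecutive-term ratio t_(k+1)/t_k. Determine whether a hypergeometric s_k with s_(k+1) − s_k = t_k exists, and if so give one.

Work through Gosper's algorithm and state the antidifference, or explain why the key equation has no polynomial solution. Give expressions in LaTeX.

s_k = \left(-2\right)^{k} \left(4 k + 3\right)

Compute t_(k+1)/t_k: get 2*(-12*k - 29)/(12*k + 17).
Take A(k)=-2, B(k)=1, C(k)=k + 17/12.
f must satisfy (-2)·f(k+1) − (1)·f(k) = k + 17/12.
deg f ≤ 1 (via 0,0,1).
Match coefficients ⇒ f(k) = -(4*k + 3)/12.
Get s_k = R·t_k = (-2)**k*(4*k + 3) with R(k) = B(k−1)f(k)/C(k) = -(4*k + 3)/(12*k + 17).
Δs = (-2)**k*(-12*k - 17), as required.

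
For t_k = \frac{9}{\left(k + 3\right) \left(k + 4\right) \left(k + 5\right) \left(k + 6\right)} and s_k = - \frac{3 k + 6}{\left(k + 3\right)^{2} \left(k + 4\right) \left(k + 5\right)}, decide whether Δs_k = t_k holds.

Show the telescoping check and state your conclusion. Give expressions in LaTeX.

Invalid: residual \frac{3 \left(- 4 k - 15\right)}{k^{6} + 25 k^{5} + 257 k^{4} + 1391 k^{3} + 4182 k^{2} + 6624 k + 4320} ≠ 0.

s_(k+1) = 3*(-k - 3)/((k + 4)**2*(k + 5)*(k + 6))
s_(k+1) − s_k = 3*(3*k**2 + 17*k + 21)/(k**6 + 25*k**5 + 257*k**4 + 1391*k**3 + 4182*k**2 + 6624*k + 4320)
(s_(k+1) − s_k) − t_k = 3*(-4*k - 15)/(k**6 + 25*k**5 + 257*k**4 + 1391*k**3 + 4182*k**2 + 6624*k + 4320)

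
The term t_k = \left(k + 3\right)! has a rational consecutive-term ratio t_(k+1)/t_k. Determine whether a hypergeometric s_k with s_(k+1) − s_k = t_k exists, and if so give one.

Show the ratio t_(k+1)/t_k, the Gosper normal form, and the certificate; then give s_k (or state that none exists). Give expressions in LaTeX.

not Gosper-summable; s_k does not exist

The ratio is k + 4.
A = k + 4, B = 1, C = 1.
Solve (k + 4)·f(k+1) − (1)·f(k) = 1.
From deg A=1, deg B=0, deg C=0: d=-1.
Negative degree bound (-1): no f exists, t_k not Gosper-summable.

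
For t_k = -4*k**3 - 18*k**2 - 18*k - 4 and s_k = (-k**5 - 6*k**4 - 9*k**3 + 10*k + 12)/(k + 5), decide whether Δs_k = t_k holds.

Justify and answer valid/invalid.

s_(k+1) = (10*k - (k + 1)**5 - 6*(k + 1)**4 - 9*(k + 1)**3 + 22)/(k + 6)
s_(k+1) − s_k = (-4*k**5 - 53*k**4 - 234*k**3 - 421*k**2 - 296*k - 42)/(k**2 + 11*k + 30)
(s_(k+1) − s_k) − t_k = 3*(3*k**4 + 34*k**3 + 107*k**2 + 96*k + 26)/(k**2 + 11*k + 30)

Invalid: residual 3*(3*k**4 + 34*k**3 + 107*k**2 + 96*k + 26)/(k**2 + 11*k + 30) ≠ 0.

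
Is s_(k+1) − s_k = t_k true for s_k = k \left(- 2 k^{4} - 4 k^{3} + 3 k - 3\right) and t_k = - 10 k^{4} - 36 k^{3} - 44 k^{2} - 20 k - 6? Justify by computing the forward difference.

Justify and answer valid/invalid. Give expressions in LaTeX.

s_(k+1) = -(k + 1)*(-3*k + 2*(k + 1)**4 + 4*(k + 1)**3)
s_(k+1) − s_k = -10*k**4 - 36*k**3 - 44*k**2 - 20*k - 6
(s_(k+1) − s_k) − t_k = 0

valid; difference matches t_k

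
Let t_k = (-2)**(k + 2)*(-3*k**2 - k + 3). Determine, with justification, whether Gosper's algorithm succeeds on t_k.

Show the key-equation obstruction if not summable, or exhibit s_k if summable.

Yes. s_k = (-2)**(k + 2)*(k**2 - k - 1).

r(k) = 2*(-k - 3*(k + 1)**2 + 2)/(3*k**2 + k - 3) after simplifying.
Factor: A=-2; B=1; C=k**2 + k/3 - 1.
f must satisfy (-2)·f(k+1) − (1)·f(k) = k**2 + k/3 - 1.
Degrees (0,0,2) ⇒ d ≤ 2.
Coefficient equations give f(k) = -(k**2 - k - 1)/3.
So s_k = (B(k−1)f/C)·t_k = (-(k**2 - k - 1)/(3*k**2 + k - 3))·t_k = (-2)**(k + 2)*(k**2 - k - 1).
Verify: (-2)**(k + 2)*(-3*k**2 - k + 3) matches t_k.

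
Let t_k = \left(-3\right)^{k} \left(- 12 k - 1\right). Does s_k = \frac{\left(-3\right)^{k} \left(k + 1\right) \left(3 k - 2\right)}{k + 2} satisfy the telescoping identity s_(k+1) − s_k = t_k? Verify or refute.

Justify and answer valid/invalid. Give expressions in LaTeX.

Invalid: residual \frac{4 \left(-3\right)^{k} k \left(3 k + 7\right)}{k^{2} + 5 k + 6} ≠ 0.

s_(k+1) = (-3)**(k + 1)*(k + 2)*(3*k + 1)/(k + 3)
s_(k+1) − s_k = (-3)**k*(-12*k**3 - 49*k**2 - 49*k - 6)/(k**2 + 5*k + 6)
(s_(k+1) − s_k) − t_k = 4*(-3)**k*k*(3*k + 7)/(k**2 + 5*k + 6)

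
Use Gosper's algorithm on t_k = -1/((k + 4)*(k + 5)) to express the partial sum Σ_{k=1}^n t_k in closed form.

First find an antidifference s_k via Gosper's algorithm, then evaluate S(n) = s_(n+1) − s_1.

S(n) = -n/(5*n + 25)

t_(k+1)/t_k = (k + 4)/(k + 6).
Take A(k)=k + 4, B(k)=k + 6, C(k)=1.
Solve (k + 4)·f(k+1) − (k + 5)·f(k) = 1.
d = 1 from the (1,1,0) case.
Coefficient equations give f(k) = k/4.
Get s_k = R·t_k = -k/(4*k + 16) with R(k) = B(k−1)f(k)/C(k) = k*(k + 5)/4.
s_(k+1) − s_k = -1/(k**2 + 9*k + 20) = t_k.
Telescope: S(n) = s_(n+1) − s_(1) = (-n - 1)/(4*(n + 5)) − (-1/20) = -n/(5*n + 25).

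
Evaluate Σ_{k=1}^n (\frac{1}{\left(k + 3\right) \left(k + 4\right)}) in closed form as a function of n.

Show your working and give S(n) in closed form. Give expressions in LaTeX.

t_(k+1)/t_k = (k + 3)/(k + 5).
Normal form (A,B,C) = (k + 3, k + 5, 1).
Key eq: (k + 3)·f(k+1) = (k + 4)·f(k) + (1).
d = 1 from the (1,1,0) case.
Solving with deg f ≤ 1: f(k) = k/3.
Get s_k = R·t_k = k/(3*(k + 3)) with R(k) = B(k−1)f(k)/C(k) = k*(k + 4)/3.
Δs = 1/(k**2 + 7*k + 12), as required.
Σ_(k=1)^n t_k = s_(n+1) − s_(1) = ((n + 1)/(3*(n + 4))) − (1/12), i.e. n/(4*(n + 4)).

S(n) = \frac{n}{4 \left(n + 4\right)}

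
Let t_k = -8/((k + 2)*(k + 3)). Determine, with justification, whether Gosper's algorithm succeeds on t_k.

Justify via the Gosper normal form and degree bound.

Yes. s_k = -4*k/(k + 2).

Step 1: r(k) = (k + 2)/(k + 4).
Normal form (A,B,C) = (k + 2, k + 4, 1).
Solve (k + 2)·f(k+1) − (k + 3)·f(k) = 1.
d = 1 from the (1,1,0) case.
A polynomial solution: f(k) = k/2.
Then R = B(k−1)f/C = k*(k + 3)/2, so s_k = R(k)·t_k = -4*k/(k + 2).
Δs = -8/(k**2 + 5*k + 6), as required.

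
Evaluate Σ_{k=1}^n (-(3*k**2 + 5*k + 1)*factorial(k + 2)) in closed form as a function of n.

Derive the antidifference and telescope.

Compute t_(k+1)/t_k: get (k + 3)*(5*k + 3*(k + 1)**2 + 6)/(3*k**2 + 5*k + 1).
Take A(k)=k + 3, B(k)=1, C(k)=k**2 + 5*k/3 + 1/3.
Set up (k + 3)·f(k+1) − (1)·f(k) − (k**2 + 5*k/3 + 1/3) = 0.
d = 1 from the (1,0,2) case.
Solve for f: f(k) = (3*k - 4)/3 (degree 1 ≤ 1).
Get s_k = R·t_k = -(3*k - 4)*factorial(k + 2) with R(k) = B(k−1)f(k)/C(k) = (3*k - 4)/(3*k**2 + 5*k + 1).
Check: Δs_k = -(3*k**2 + 5*k + 1)*factorial(k + 2). ✓
Σ_(k=1)^n t_k = s_(n+1) − s_(1) = (-(3*n - 1)*factorial(n + 3)) − (6), i.e. -3*n*factorial(n + 3) + factorial(n + 3) - 6.

S(n) = -3*n*factorial(n + 3) + factorial(n + 3) - 6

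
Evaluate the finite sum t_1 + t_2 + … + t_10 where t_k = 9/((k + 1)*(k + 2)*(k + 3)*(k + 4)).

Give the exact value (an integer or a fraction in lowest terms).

Σ = 45/364

r(k) = (k + 1)/(k + 5) after simplifying.
Factor: A=k + 1; B=k + 5; C=1.
Set up (k + 1)·f(k+1) − (k + 4)·f(k) − (1) = 0.
deg f ≤ 3 (via 1,1,0).
Solve for f: f(k) = k*(k**2 + 6*k + 11)/18 (degree 3 ≤ 3).
Get s_k = R·t_k = k*(k**2 + 6*k + 11)/(2*(k + 1)*(k + 2)*(k + 3)) with R(k) = B(k−1)f(k)/C(k) = k*(k + 4)*(k**2 + 6*k + 11)/18.
Verify: 9/(k**4 + 10*k**3 + 35*k**2 + 50*k + 24) matches t_k.
Σ_(k=1)^(10) t_k = s_(11) − s_(1) = 363/728 − (3/8) = 45/364.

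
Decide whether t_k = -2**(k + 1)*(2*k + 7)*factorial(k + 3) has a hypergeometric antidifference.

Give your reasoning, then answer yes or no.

Compute t_(k+1)/t_k: get 2*(k + 4)*(2*k + 9)/(2*k + 7).
Factor: A=2*k + 8; B=1; C=k + 7/2.
Need (2*k + 8)·f(k+1) − (1)·f(k) = k + 7/2.
deg f ≤ 0 (via 1,0,1).
Coefficient equations give f(k) = 1/2.
Then R = B(k−1)f/C = 1/(2*k + 7), so s_k = R(k)·t_k = -2**(k + 1)*factorial(k + 3).
Check: Δs_k = -2**(k + 1)*(2*k + 7)*factorial(k + 3). ✓

Yes. s_k = -2**(k + 1)*factorial(k + 3).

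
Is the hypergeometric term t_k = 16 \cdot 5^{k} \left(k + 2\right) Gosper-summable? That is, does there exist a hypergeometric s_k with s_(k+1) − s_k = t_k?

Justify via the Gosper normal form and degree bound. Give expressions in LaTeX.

Yes. s_k = 5^{k} \left(4 k + 3\right).

The ratio is 5*(k + 3)/(k + 2).
Factor: A=5; B=1; C=k + 2.
Set up (5)·f(k+1) − (1)·f(k) − (k + 2) = 0.
d = 1 from the (0,0,1) case.
A polynomial solution: f(k) = (4*k + 3)/16.
R(k) = B(k−1)·f(k)/C(k) = (4*k + 3)/(16*(k + 2)); s_k = R·t_k = 5**k*(4*k + 3).
Verify: 16*5**k*(k + 2) matches t_k.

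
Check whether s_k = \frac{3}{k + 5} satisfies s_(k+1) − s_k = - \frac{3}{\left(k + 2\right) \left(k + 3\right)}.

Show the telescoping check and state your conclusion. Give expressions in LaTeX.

s_(k+1) = 3/(k + 6)
s_(k+1) − s_k = -3/((k + 5)*(k + 6))
(s_(k+1) − s_k) − t_k = 18*(k + 4)/(k**4 + 16*k**3 + 91*k**2 + 216*k + 180)

Invalid: residual \frac{18 \left(k + 4\right)}{k^{4} + 16 k^{3} + 91 k^{2} + 216 k + 180} ≠ 0.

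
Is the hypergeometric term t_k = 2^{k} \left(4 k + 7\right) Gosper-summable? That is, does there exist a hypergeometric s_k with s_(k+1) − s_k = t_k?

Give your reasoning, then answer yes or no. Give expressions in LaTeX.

r(k) = 2*(4*k + 11)/(4*k + 7) after simplifying.
Gosper form: A/B · C(k+1)/C(k) with A=2, B=1, C=k + 7/4.
f must satisfy (2)·f(k+1) − (1)·f(k) = k + 7/4.
d = 1 from the (0,0,1) case.
Solving with deg f ≤ 1: f(k) = (4*k - 1)/4.
So s_k = (B(k−1)f/C)·t_k = ((4*k - 1)/(4*k + 7))·t_k = 2**k*(4*k - 1).
Check: Δs_k = 2**k*(4*k + 7). ✓

Yes. s_k = 2^{k} \left(4 k - 1\right).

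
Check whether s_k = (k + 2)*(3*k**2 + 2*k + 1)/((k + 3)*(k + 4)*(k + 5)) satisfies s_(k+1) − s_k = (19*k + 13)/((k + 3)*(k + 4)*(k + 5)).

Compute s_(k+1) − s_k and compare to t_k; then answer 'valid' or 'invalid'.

Invalid: residual 3*(3*k**2 - 17*k - 12)/(k**4 + 18*k**3 + 119*k**2 + 342*k + 360) ≠ 0.

s_(k+1) = (k + 3)*(2*k + 3*(k + 1)**2 + 3)/((k + 4)*(k + 5)*(k + 6))
s_(k+1) − s_k = 2*(14*k**2 + 38*k + 21)/(k**4 + 18*k**3 + 119*k**2 + 342*k + 360)
(s_(k+1) − s_k) − t_k = 3*(3*k**2 - 17*k - 12)/(k**4 + 18*k**3 + 119*k**2 + 342*k + 360)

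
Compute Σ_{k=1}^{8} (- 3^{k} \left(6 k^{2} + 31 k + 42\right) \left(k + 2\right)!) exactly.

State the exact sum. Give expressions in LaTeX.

r(k) = 3*(6*k**3 + 61*k**2 + 208*k + 237)/(6*k**2 + 31*k + 42) after simplifying.
Gosper form: A/B · C(k+1)/C(k) with A=3*k + 9, B=1, C=k**2 + 31*k/6 + 7.
Key eq: (3*k + 9)·f(k+1) = (1)·f(k) + (k**2 + 31*k/6 + 7).
From deg A=1, deg B=0, deg C=2: d=1.
Solving with deg f ≤ 1: f(k) = (2*k + 3)/6.
Get s_k = R·t_k = -3**k*(2*k + 3)*factorial(k + 2) with R(k) = B(k−1)f(k)/C(k) = (2*k + 3)/(6*k**2 + 31*k + 42).
Check: Δs_k = -3**k*(6*k**2 + 31*k + 42)*factorial(k + 2). ✓
Σ_(k=1)^(8) t_k = s_(9) − s_(1) = -16499329862400 − (-90) = -16499329862310.

Σ = -16499329862310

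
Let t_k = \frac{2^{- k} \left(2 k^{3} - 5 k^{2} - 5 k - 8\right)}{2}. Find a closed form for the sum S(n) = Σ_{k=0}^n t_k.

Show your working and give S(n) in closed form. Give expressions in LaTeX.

r(k) = (2*k**3 + k**2 - 9*k - 16)/(2*(2*k**3 - 5*k**2 - 5*k - 8)) after simplifying.
Factor: A=1/2; B=1; C=k**3 - 5*k**2/2 - 5*k/2 - 4.
Set up (1/2)·f(k+1) − (1)·f(k) − (k**3 - 5*k**2/2 - 5*k/2 - 4) = 0.
Degrees (0,0,3) ⇒ d ≤ 3.
Match coefficients ⇒ f(k) = -(2*k - 1)*(k**2 + k + 2).
Then R = B(k−1)f/C = -2*(2*k - 1)*(k**2 + k + 2)/(2*k**3 - 5*k**2 - 5*k - 8), so s_k = R(k)·t_k = (-2*k**3 - k**2 - 3*k + 2)/2**k.
Δs = (2*k**3 - 5*k**2 - 5*k - 8)/(2*2**k), as required.
s_(n+1) = 2**(-n - 1)*(-2*n**3 - 7*n**2 - 11*n - 4) and s_(0) = 2, so S(n) = 2**(-n - 1)*(-2**(n + 2) - 2*n**3 - 7*n**2 - 11*n - 4).

S(n) = 2^{- n - 1} \left(- 2^{n + 2} - 2 n^{3} - 7 n^{2} - 11 n - 4\right)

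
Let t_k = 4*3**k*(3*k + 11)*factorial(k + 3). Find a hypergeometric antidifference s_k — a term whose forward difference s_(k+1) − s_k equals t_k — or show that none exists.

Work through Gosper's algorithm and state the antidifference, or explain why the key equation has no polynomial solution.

Ratio r(k) = 3*(k + 4)*(3*k + 14)/(3*k + 11).
A = 3*k + 12, B = 1, C = k + 11/3.
Key eq: (3*k + 12)·f(k+1) = (1)·f(k) + (k + 11/3).
Bound: deg f ≤ 0.
Coefficient equations give f(k) = 1/3.
R(k) = B(k−1)·f(k)/C(k) = 1/(3*k + 11); s_k = R·t_k = 4*3**k*factorial(k + 3).
Check: Δs_k = 4*3**k*(3*k + 11)*factorial(k + 3). ✓

s_k = 4*3**k*factorial(k + 3)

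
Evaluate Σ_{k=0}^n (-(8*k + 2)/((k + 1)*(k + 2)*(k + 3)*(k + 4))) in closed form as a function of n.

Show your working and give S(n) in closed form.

Compute t_(k+1)/t_k: get (k + 1)*(4*k + 5)/((k + 5)*(4*k + 1)).
Factor: A=k + 1; B=k + 5; C=k + 1/4.
Set up (k + 1)·f(k+1) − (k + 4)·f(k) − (k + 1/4) = 0.
d = 3 from the (1,1,1) case.
Solve for f: f(k) = k*(k**2 + 6*k - 1)/24 (degree 3 ≤ 3).
Get s_k = R·t_k = -k*(k**2 + 6*k - 1)/(3*(k + 1)*(k + 2)*(k + 3)) with R(k) = B(k−1)f(k)/C(k) = k*(k + 4)*(k**2 + 6*k - 1)/(6*(4*k + 1)).
Verify: 2*(-4*k - 1)/(k**4 + 10*k**3 + 35*k**2 + 50*k + 24) matches t_k.
Σ_(k=0)^n t_k = s_(n+1) − s_(0) = ((-n**3 - 9*n**2 - 14*n - 6)/(3*(n**3 + 9*n**2 + 26*n + 24))) − (0), i.e. (-n**3 - 9*n**2 - 14*n - 6)/(3*(n**3 + 9*n**2 + 26*n + 24)).

S(n) = (-n**3 - 9*n**2 - 14*n - 6)/(3*(n**3 + 9*n**2 + 26*n + 24))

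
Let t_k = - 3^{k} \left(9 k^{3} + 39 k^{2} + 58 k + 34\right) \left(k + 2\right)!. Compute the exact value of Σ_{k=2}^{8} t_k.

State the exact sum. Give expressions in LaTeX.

Σ = -185421040355808

r(k) = 3*(9*k**4 + 93*k**3 + 361*k**2 + 629*k + 420)/(9*k**3 + 39*k**2 + 58*k + 34) after simplifying.
So A=3*k + 9 and B=1, with C=k**3 + 13*k**2/3 + 58*k/9 + 34/9.
Need (3*k + 9)·f(k+1) − (1)·f(k) = k**3 + 13*k**2/3 + 58*k/9 + 34/9.
d = 2 from the (1,0,3) case.
Match coefficients ⇒ f(k) = (3*k**2 - k + 2)/9.
Certificate R = B(k−1)f/C = (3*k**2 - k + 2)/(9*k**3 + 39*k**2 + 58*k + 34) gives s_k = -3**k*(3*k**2 - k + 2)*factorial(k + 2).
Verify: -3**k*(9*k**3 + 39*k**2 + 58*k + 34)*factorial(k + 2) matches t_k.
Sum = s_(9) − s_(2); s_(9) = -185421040358400, s_(2) = -2592 ⇒ -185421040355808.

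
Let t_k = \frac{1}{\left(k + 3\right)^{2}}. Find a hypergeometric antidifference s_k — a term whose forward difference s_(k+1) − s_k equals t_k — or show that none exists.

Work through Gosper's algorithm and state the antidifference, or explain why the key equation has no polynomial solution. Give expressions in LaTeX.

none (Gosper's algorithm certifies no s_k)

r(k) = (k + 3)**2/(k + 4)**2 after simplifying.
Gosper form: A/B · C(k+1)/C(k) with A=k**2 + 6*k + 9, B=k**2 + 8*k + 16, C=1.
Need (k**2 + 6*k + 9)·f(k+1) − (k**2 + 6*k + 9)·f(k) = 1.
deg f ≤ 0 (via 2,2,0).
Generic f = c0 gives residual -1; -1 = 0 cannot hold, so t_k is not Gosper-summable.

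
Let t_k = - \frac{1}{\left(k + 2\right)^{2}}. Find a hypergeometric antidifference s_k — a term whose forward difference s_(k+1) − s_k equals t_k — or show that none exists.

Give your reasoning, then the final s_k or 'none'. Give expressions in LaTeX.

Compute t_(k+1)/t_k: get (k + 2)**2/(k + 3)**2.
Factor: A=k**2 + 4*k + 4; B=k**2 + 6*k + 9; C=1.
Set up (k**2 + 4*k + 4)·f(k+1) − (k**2 + 4*k + 4)·f(k) − (1) = 0.
Bound: deg f ≤ 0.
Write f(k) = c0. Then LHS − RHS = -1, requiring -1 = 0: contradictory. No certificate.

not Gosper-summable; s_k does not exist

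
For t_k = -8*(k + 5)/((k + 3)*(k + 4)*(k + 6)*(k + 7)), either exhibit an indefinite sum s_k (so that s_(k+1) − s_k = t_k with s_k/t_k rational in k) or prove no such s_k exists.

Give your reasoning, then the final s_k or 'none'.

s_k = 2*k*(-k - 9)/(9*(k**2 + 9*k + 18))

t_(k+1)/t_k = (k + 3)*(k + 6)**2/((k + 5)**2*(k + 8)).
So A=k + 3 and B=k + 8, with C=k**2 + 10*k + 25.
f must satisfy (k + 3)·f(k+1) − (k + 7)·f(k) = k**2 + 10*k + 25.
From deg A=1, deg B=1, deg C=2: d=4.
A polynomial solution: f(k) = k*(k + 4)*(k + 5)*(k + 9)/36.
Then R = B(k−1)f/C = k*(k + 4)*(k + 7)*(k + 9)/(36*(k + 5)), so s_k = R(k)·t_k = 2*k*(-k - 9)/(9*(k**2 + 9*k + 18)).
Check: Δs_k = 8*(-k - 5)/(k**4 + 20*k**3 + 145*k**2 + 450*k + 504). ✓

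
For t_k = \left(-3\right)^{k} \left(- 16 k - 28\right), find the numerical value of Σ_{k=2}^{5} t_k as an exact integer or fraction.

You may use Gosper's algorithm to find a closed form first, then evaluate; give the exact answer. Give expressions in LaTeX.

Σ = 20304

Step 1: r(k) = 3*(-4*k - 11)/(4*k + 7).
A = -3, B = 1, C = k + 7/4.
Solve (-3)·f(k+1) − (1)·f(k) = k + 7/4.
Bound: deg f ≤ 1.
Coefficient equations give f(k) = -(k + 1)/4.
Certificate R = B(k−1)f/C = -(k + 1)/(4*k + 7) gives s_k = 4*(-3)**k*(k + 1).
Check: Δs_k = (-3)**k*(-16*k - 28). ✓
Σ_(k=2)^(5) t_k = s_(6) − s_(2) = 20412 − (108) = 20304.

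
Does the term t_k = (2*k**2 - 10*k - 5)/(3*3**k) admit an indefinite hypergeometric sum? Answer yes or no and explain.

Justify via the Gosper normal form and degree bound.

t_(k+1)/t_k = (2*k**2 - 6*k - 13)/(3*(2*k**2 - 10*k - 5)).
Factor: A=1/3; B=1; C=k**2 - 5*k - 5/2.
Solve (1/3)·f(k+1) − (1)·f(k) = k**2 - 5*k - 5/2.
Bound: deg f ≤ 2.
Solving with deg f ≤ 2: f(k) = -3*(k**2 - 4*k - 4)/2.
Then R = B(k−1)f/C = -3*(k**2 - 4*k - 4)/(2*k**2 - 10*k - 5), so s_k = R(k)·t_k = (-k**2 + 4*k + 4)/3**k.
Δs = (2*k**2 - 10*k - 5)/(3*3**k), as required.

Yes. s_k = (-k**2 + 4*k + 4)/3**k.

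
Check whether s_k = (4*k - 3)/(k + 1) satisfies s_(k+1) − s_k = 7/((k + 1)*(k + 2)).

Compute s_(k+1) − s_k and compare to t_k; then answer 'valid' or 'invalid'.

s_(k+1) = (4*k + 1)/(k + 2)
s_(k+1) − s_k = 7/(k**2 + 3*k + 2)
(s_(k+1) − s_k) − t_k = 0

Valid — Δs_k = t_k.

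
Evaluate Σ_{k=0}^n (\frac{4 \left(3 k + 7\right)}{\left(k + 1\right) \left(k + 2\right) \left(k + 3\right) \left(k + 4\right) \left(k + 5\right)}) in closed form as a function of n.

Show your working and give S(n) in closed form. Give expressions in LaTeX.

The ratio is (k + 1)*(3*k + 10)/((k + 6)*(3*k + 7)).
Take A(k)=k + 1, B(k)=k + 6, C(k)=k + 7/3.
Set up (k + 1)·f(k+1) − (k + 5)·f(k) − (k + 7/3) = 0.
deg f ≤ 4 (via 1,1,1).
A polynomial solution: f(k) = k*(k + 2)*(k**2 + 8*k + 19)/36.
So s_k = (B(k−1)f/C)·t_k = (k*(k + 2)*(k + 5)*(k**2 + 8*k + 19)/(12*(3*k + 7)))·t_k = k*(k**2 + 8*k + 19)/(3*(k**3 + 8*k**2 + 19*k + 12)).
Δs = 4*(3*k + 7)/(k**5 + 15*k**4 + 85*k**3 + 225*k**2 + 274*k + 120), as required.
Σ_(k=0)^n t_k = s_(n+1) − s_(0) = ((n**3 + 11*n**2 + 38*n + 28)/(3*(n**3 + 11*n**2 + 38*n + 40))) − (0), i.e. (n**3 + 11*n**2 + 38*n + 28)/(3*(n**3 + 11*n**2 + 38*n + 40)).

S(n) = \frac{n^{3} + 11 n^{2} + 38 n + 28}{3 \left(n^{3} + 11 n^{2} + 38 n + 40\right)}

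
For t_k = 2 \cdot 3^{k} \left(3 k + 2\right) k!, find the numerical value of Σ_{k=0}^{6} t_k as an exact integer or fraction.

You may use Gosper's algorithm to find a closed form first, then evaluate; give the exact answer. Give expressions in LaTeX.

The ratio is 3*(k + 1)*(3*k + 5)/(3*k + 2).
Normal form (A,B,C) = (3*k + 3, 1, k + 2/3).
Need (3*k + 3)·f(k+1) − (1)·f(k) = k + 2/3.
d = 0 from the (1,0,1) case.
Solve for f: f(k) = 1/3 (degree 0 ≤ 0).
Certificate R = B(k−1)f/C = 1/(3*k + 2) gives s_k = 2*3**k*factorial(k).
Δs = 2*3**k*(3*k + 2)*factorial(k), as required.
Sum = s_(7) − s_(0); s_(7) = 22044960, s_(0) = 2 ⇒ 22044958.

Σ = 22044958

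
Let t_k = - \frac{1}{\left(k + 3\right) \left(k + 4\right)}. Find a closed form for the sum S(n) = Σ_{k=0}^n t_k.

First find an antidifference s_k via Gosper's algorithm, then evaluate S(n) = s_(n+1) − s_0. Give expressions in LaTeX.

Ratio r(k) = (k + 3)/(k + 5).
Gosper form: A/B · C(k+1)/C(k) with A=k + 3, B=k + 5, C=1.
Need (k + 3)·f(k+1) − (k + 4)·f(k) = 1.
Bound: deg f ≤ 1.
Solving with deg f ≤ 1: f(k) = k/3.
R(k) = B(k−1)·f(k)/C(k) = k*(k + 4)/3; s_k = R·t_k = -k/(3*k + 9).
Δs = -1/(k**2 + 7*k + 12), as required.
Telescope: S(n) = s_(n+1) − s_(0) = (-n - 1)/(3*(n + 4)) − (0) = (-n - 1)/(3*(n + 4)).

S(n) = \frac{- n - 1}{3 \left(n + 4\right)}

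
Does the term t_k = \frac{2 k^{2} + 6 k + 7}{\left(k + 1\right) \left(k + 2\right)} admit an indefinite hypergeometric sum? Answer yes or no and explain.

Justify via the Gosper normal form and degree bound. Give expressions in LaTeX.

Yes. s_k = \frac{k \left(2 k + 5\right)}{k + 1}.

The ratio is (k + 1)*(6*k + 2*(k + 1)**2 + 13)/((k + 3)*(2*k**2 + 6*k + 7)).
Factor: A=k + 1; B=k + 3; C=k**2 + 3*k + 7/2.
Need (k + 1)·f(k+1) − (k + 2)·f(k) = k**2 + 3*k + 7/2.
deg f ≤ 2 (via 1,1,2).
Solve for f: f(k) = k*(2*k + 5)/2 (degree 2 ≤ 2).
R(k) = B(k−1)·f(k)/C(k) = k*(k + 2)*(2*k + 5)/(2*k**2 + 6*k + 7); s_k = R·t_k = k*(2*k + 5)/(k + 1).
Verify: (2*k**2 + 6*k + 7)/(k**2 + 3*k + 2) matches t_k.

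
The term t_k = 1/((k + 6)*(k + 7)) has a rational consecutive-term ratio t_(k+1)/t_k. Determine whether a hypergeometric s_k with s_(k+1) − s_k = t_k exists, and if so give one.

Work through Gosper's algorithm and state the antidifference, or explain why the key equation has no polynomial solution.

Compute t_(k+1)/t_k: get (k + 6)/(k + 8).
Factor: A=k + 6; B=k + 8; C=1.
f must satisfy (k + 6)·f(k+1) − (k + 7)·f(k) = 1.
Degrees (1,1,0) ⇒ d ≤ 1.
Coefficient equations give f(k) = k/6.
Get s_k = R·t_k = k/(6*(k + 6)) with R(k) = B(k−1)f(k)/C(k) = k*(k + 7)/6.
Check: Δs_k = 1/(k**2 + 13*k + 42). ✓

s_k = k/(6*(k + 6))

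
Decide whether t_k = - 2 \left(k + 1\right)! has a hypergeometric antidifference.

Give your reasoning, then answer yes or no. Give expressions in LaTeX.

Step 1: r(k) = k + 2.
Factor: A=k + 2; B=1; C=1.
Key eq: (k + 2)·f(k+1) = (1)·f(k) + (1).
deg f ≤ -1 (via 1,0,0).
Bound -1 < 0, so the key equation has no polynomial solution.

No. Not Gosper-summable.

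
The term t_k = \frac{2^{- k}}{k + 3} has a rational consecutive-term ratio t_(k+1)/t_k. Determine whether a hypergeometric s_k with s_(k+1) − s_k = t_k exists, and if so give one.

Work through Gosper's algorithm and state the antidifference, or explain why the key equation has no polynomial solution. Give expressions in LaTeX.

Compute t_(k+1)/t_k: get (k + 3)/(2*(k + 4)).
Gosper form: A/B · C(k+1)/C(k) with A=k/2 + 3/2, B=k + 4, C=1.
Key eq: (k/2 + 3/2)·f(k+1) = (k + 3)·f(k) + (1).
Bound: deg f ≤ -1.
Bound -1 < 0, so the key equation has no polynomial solution.

not Gosper-summable; s_k does not exist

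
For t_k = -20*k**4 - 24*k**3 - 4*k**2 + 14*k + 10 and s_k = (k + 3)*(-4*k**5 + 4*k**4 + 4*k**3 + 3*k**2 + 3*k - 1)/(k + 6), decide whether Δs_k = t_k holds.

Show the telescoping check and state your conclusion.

Invalid: residual 3*(16*k**5 + 148*k**4 + 152*k**3 + 13*k**2 - 91*k - 61)/(k**2 + 13*k + 42) ≠ 0.

s_(k+1) = (-4*k**6 - 32*k**5 - 84*k**4 - 81*k**3 + 13*k**2 + 77*k + 36)/(k + 7)
s_(k+1) − s_k = (-20*k**6 - 236*k**5 - 712*k**4 - 590*k**3 + 63*k**2 + 445*k + 237)/(k**2 + 13*k + 42)
(s_(k+1) − s_k) − t_k = 3*(16*k**5 + 148*k**4 + 152*k**3 + 13*k**2 - 91*k - 61)/(k**2 + 13*k + 42)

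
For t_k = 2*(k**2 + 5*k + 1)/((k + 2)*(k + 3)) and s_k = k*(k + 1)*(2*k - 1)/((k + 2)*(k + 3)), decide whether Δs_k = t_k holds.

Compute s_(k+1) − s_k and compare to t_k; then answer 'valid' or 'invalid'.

s_(k+1) = (k + 1)*(k + 2)*(2*k + 1)/((k + 3)*(k + 4))
s_(k+1) − s_k = 2*(k**3 + 9*k**2 + 10*k + 2)/(k**3 + 9*k**2 + 26*k + 24)
(s_(k+1) − s_k) − t_k = 2*(-11*k - 2)/(k**3 + 9*k**2 + 26*k + 24)

Invalid: residual 2*(-11*k - 2)/(k**3 + 9*k**2 + 26*k + 24) ≠ 0.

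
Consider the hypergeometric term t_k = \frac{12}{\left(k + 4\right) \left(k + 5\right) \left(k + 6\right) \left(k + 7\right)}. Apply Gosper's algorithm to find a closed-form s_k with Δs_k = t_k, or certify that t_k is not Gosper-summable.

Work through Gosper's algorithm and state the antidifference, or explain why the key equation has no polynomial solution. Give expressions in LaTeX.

The ratio is (k + 4)/(k + 8).
Gosper form: A/B · C(k+1)/C(k) with A=k + 4, B=k + 8, C=1.
Solve (k + 4)·f(k+1) − (k + 7)·f(k) = 1.
deg f ≤ 3 (via 1,1,0).
Solving with deg f ≤ 3: f(k) = k*(k**2 + 15*k + 74)/360.
So s_k = (B(k−1)f/C)·t_k = (k*(k + 7)*(k**2 + 15*k + 74)/360)·t_k = k*(k**2 + 15*k + 74)/(30*(k + 4)*(k + 5)*(k + 6)).
s_(k+1) − s_k = 12/(k**4 + 22*k**3 + 179*k**2 + 638*k + 840) = t_k.

s_k = \frac{k \left(k^{2} + 15 k + 74\right)}{30 \left(k + 4\right) \left(k + 5\right) \left(k + 6\right)}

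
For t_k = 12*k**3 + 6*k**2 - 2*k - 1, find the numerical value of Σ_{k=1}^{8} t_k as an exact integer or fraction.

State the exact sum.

Σ = 16696

r(k) = (12*k**3 + 42*k**2 + 46*k + 15)/(12*k**3 + 6*k**2 - 2*k - 1) after simplifying.
Normal form (A,B,C) = (1, 1, k**3 + k**2/2 - k/6 - 1/12).
Solve (1)·f(k+1) − (1)·f(k) = k**3 + k**2/2 - k/6 - 1/12.
d = 4 from the (0,0,3) case.
Match coefficients ⇒ f(k) = k*(3*k**3 - 4*k**2 - k + 1)/12.
Certificate R = B(k−1)f/C = k*(3*k**3 - 4*k**2 - k + 1)/((2*k + 1)*(6*k**2 - 1)) gives s_k = k*(3*k**3 - 4*k**2 - k + 1).
Check: Δs_k = 12*k**3 + 6*k**2 - 2*k - 1. ✓
Telescoping: Σ = s_(9) − s_(1) = 16695 − (-1) = 16696.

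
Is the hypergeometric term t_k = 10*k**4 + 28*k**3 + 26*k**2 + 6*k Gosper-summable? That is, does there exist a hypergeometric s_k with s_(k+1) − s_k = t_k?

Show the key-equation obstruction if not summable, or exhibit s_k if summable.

Yes. s_k = k*(2*k**4 + 2*k**3 - 2*k**2 - 3*k + 1).

Compute t_(k+1)/t_k: get (5*k**4 + 34*k**3 + 85*k**2 + 91*k + 35)/(k*(5*k**3 + 14*k**2 + 13*k + 3)).
Factor: A=1; B=1; C=k**4 + 14*k**3/5 + 13*k**2/5 + 3*k/5.
Solve (1)·f(k+1) − (1)·f(k) = k**4 + 14*k**3/5 + 13*k**2/5 + 3*k/5.
deg f ≤ 5 (via 0,0,4).
A polynomial solution: f(k) = k*(k - 1)*(2*k**3 + 4*k**2 + 2*k - 1)/10.
Then R = B(k−1)f/C = (k - 1)*(2*k**3 + 4*k**2 + 2*k - 1)/(2*(5*k**3 + 14*k**2 + 13*k + 3)), so s_k = R(k)·t_k = k*(2*k**4 + 2*k**3 - 2*k**2 - 3*k + 1).
Δs = 2*k*(5*k**3 + 14*k**2 + 13*k + 3), as required.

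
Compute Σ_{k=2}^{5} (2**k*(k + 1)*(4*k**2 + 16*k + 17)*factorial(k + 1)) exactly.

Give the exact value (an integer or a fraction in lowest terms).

r(k) = (k + 2)**2*(32*k + 8*(k + 1)**2 + 66)/((k + 1)*(4*k**2 + 16*k + 17)) after simplifying.
A = 2*k + 4, B = 1, C = k**3 + 5*k**2 + 33*k/4 + 17/4.
Need (2*k + 4)·f(k+1) − (1)·f(k) = k**3 + 5*k**2 + 33*k/4 + 17/4.
From deg A=1, deg B=0, deg C=3: d=2.
Solve for f: f(k) = (2*k**2 + 3*k - 1)/4 (degree 2 ≤ 2).
Certificate R = B(k−1)f/C = (2*k**2 + 3*k - 1)/((k + 1)*(4*k**2 + 16*k + 17)) gives s_k = 2**k*(2*k**2 + 3*k - 1)*factorial(k + 1).
Δs = 2**k*(k + 1)*(4*k**2 + 16*k + 17)*factorial(k + 1), as required.
Sum = s_(6) − s_(2); s_(6) = 28707840, s_(2) = 312 ⇒ 28707528.

Σ = 28707528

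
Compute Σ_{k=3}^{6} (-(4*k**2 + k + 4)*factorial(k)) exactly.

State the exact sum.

Σ = -125946

Step 1: r(k) = (k + 1)*(k + 4*(k + 1)**2 + 5)/(4*k**2 + k + 4).
Normal form (A,B,C) = (k + 1, 1, k**2 + k/4 + 1).
f must satisfy (k + 1)·f(k+1) − (1)·f(k) = k**2 + k/4 + 1.
Bound: deg f ≤ 1.
Match coefficients ⇒ f(k) = (4*k - 3)/4.
So s_k = (B(k−1)f/C)·t_k = ((4*k - 3)/(4*k**2 + k + 4))·t_k = -(4*k - 3)*factorial(k).
Verify: -(4*k**2 + k + 4)*factorial(k) matches t_k.
Evaluate s at k=7 and k=3: -126000 and -54; difference -125946.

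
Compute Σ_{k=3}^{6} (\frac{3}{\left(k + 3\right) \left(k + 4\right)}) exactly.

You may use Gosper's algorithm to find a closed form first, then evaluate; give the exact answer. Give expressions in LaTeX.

Compute t_(k+1)/t_k: get (k + 3)/(k + 5).
Normal form (A,B,C) = (k + 3, k + 5, 1).
f must satisfy (k + 3)·f(k+1) − (k + 4)·f(k) = 1.
Degrees (1,1,0) ⇒ d ≤ 1.
Coefficient equations give f(k) = k/3.
Get s_k = R·t_k = k/(k + 3) with R(k) = B(k−1)f(k)/C(k) = k*(k + 4)/3.
Verify: 3/(k**2 + 7*k + 12) matches t_k.
Telescoping: Σ = s_(7) − s_(3) = 7/10 − (1/2) = 1/5.

Σ = 1/5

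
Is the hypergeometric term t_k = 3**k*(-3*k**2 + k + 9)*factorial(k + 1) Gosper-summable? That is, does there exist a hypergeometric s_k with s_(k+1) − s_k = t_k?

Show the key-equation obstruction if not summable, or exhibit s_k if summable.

r(k) = 3*(k + 2)*(k - 3*(k + 1)**2 + 10)/(-3*k**2 + k + 9) after simplifying.
Normal form (A,B,C) = (3*k + 6, 1, k**2 - k/3 - 3).
f must satisfy (3*k + 6)·f(k+1) − (1)·f(k) = k**2 - k/3 - 3.
d = 1 from the (1,0,2) case.
Match coefficients ⇒ f(k) = (k - 3)/3.
Get s_k = R·t_k = -3**k*(k - 3)*factorial(k + 1) with R(k) = B(k−1)f(k)/C(k) = (k - 3)/(3*k**2 - k - 9).
Check: Δs_k = 3**k*(-3*k**2 + k + 9)*factorial(k + 1). ✓

Yes. s_k = -3**k*(k - 3)*factorial(k + 1).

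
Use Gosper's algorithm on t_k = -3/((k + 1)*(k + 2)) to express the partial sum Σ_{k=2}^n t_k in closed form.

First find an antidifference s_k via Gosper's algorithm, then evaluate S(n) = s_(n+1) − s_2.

Compute t_(k+1)/t_k: get (k + 1)/(k + 3).
Normal form (A,B,C) = (k + 1, k + 3, 1).
Key eq: (k + 1)·f(k+1) = (k + 2)·f(k) + (1).
From deg A=1, deg B=1, deg C=0: d=1.
Solve for f: f(k) = k (degree 1 ≤ 1).
Then R = B(k−1)f/C = k*(k + 2), so s_k = R(k)·t_k = -3*k/(k + 1).
Verify: -3/(k**2 + 3*k + 2) matches t_k.
Evaluate: s_(n+1) = 3*(-n - 1)/(n + 2); subtract s_(2) = -2 ⇒ S(n) = (1 - n)/(n + 2).

S(n) = (1 - n)/(n + 2)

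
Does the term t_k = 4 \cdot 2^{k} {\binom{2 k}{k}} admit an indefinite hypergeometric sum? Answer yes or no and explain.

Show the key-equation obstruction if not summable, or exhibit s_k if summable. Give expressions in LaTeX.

No — negative degree bound, so no certificate f.

The ratio is 4*(2*k + 1)/(k + 1).
Factor: A=8*k + 4; B=k + 1; C=1.
Set up (8*k + 4)·f(k+1) − (k)·f(k) − (1) = 0.
From deg A=1, deg B=1, deg C=0: d=-1.
Bound -1 < 0, so the key equation has no polynomial solution.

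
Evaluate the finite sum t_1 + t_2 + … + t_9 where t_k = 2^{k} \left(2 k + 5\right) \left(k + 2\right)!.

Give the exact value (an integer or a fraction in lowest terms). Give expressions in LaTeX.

Ratio r(k) = 2*(k + 3)*(2*k + 7)/(2*k + 5).
Gosper form: A/B · C(k+1)/C(k) with A=2*k + 6, B=1, C=k + 5/2.
Need (2*k + 6)·f(k+1) − (1)·f(k) = k + 5/2.
deg f ≤ 0 (via 1,0,1).
Solve for f: f(k) = 1/2 (degree 0 ≤ 0).
Certificate R = B(k−1)f/C = 1/(2*k + 5) gives s_k = 2**k*factorial(k + 2).
Check: Δs_k = 2**k*(2*k + 5)*factorial(k + 2). ✓
Evaluate s at k=10 and k=1: 490497638400 and 12; difference 490497638388.

Σ = 490497638388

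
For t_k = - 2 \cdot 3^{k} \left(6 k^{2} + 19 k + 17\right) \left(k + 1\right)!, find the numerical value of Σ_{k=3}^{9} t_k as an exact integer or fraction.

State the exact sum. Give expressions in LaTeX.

Step 1: r(k) = 3*(6*k**3 + 43*k**2 + 104*k + 84)/(6*k**2 + 19*k + 17).
A = 3*k + 6, B = 1, C = k**2 + 19*k/6 + 17/6.
Solve (3*k + 6)·f(k+1) − (1)·f(k) = k**2 + 19*k/6 + 17/6.
Degrees (1,0,2) ⇒ d ≤ 1.
Match coefficients ⇒ f(k) = (2*k + 1)/6.
So s_k = (B(k−1)f/C)·t_k = ((2*k + 1)/(6*k**2 + 19*k + 17))·t_k = -2*3**k*(2*k + 1)*factorial(k + 1).
Verify: -2*3**k*(6*k**2 + 19*k + 17)*factorial(k + 1) matches t_k.
Sum = s_(10) − s_(3); s_(10) = -98995979174400, s_(3) = -9072 ⇒ -98995979165328.

Σ = -98995979165328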